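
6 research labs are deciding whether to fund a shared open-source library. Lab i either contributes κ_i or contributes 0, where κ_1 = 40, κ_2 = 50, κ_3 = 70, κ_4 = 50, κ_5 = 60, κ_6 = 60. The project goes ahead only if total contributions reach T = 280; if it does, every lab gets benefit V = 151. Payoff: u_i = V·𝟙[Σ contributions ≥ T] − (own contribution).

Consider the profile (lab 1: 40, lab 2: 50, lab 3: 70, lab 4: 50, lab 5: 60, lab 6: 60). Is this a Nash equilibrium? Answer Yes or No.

Total = 330 ≥ 280: provided.
Lab 1 (pledges 40, payoff 111): dropping to 0 → total 290, payoff 151. Profitable deviation.

No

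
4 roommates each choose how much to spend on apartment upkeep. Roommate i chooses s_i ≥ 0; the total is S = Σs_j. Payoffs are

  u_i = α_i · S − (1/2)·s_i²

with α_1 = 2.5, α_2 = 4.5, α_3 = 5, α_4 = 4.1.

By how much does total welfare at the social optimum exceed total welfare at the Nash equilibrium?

Roommate i's FOC: ∂u_i/∂s_i = α_i − s_i = 0, so s_i* = α_i.
NE contributions = (2.5, 4.5, 5, 4.1); S = 16.1.
W^NE = (Σα)·S − ½Σα_i² = 16.1² − ½·68.31 = 225.055.
Planner sets s_i = Σα_j = 16.1 for every i, so S^SO = 4·16.1 = 64.4.
W^SO = (Σα)·S^SO − ½·4·(Σα)² = (4/2)·16.1² = 518.42.
Deadweight loss = W^SO − W^NE = 293.365.

293.365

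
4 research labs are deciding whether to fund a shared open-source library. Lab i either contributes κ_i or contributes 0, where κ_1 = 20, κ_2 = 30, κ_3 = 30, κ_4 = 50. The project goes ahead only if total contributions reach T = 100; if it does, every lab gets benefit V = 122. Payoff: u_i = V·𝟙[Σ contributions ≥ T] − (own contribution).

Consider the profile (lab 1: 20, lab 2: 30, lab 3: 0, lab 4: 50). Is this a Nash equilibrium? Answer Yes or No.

Total = 100 ≥ 100: provided.
Lab 1 (pledges 20, payoff 102): dropping to 0 → total 80, payoff 0. No gain.
Lab 2 (pledges 30, payoff 92): dropping to 0 → total 70, payoff 0. No gain.
Lab 3 (pledges 0, payoff 122): pledging 30 → total 130, payoff 92. No gain.
Lab 4 (pledges 50, payoff 72): dropping to 0 → total 50, payoff 0. No gain.

Yes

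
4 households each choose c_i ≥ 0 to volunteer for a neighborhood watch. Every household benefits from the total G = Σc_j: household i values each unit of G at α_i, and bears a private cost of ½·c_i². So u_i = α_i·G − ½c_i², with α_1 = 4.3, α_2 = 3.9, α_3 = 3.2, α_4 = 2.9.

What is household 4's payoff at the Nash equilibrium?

Household i's FOC: ∂u_i/∂c_i = α_i − c_i = 0, so c_i* = α_i.
NE contributions = (4.3, 3.9, 3.2, 2.9); G = 14.3.
u_4 = α_4·G − ½·(c_4)² = 2.9·14.3 − ½·2.9² = 37.265.

37.265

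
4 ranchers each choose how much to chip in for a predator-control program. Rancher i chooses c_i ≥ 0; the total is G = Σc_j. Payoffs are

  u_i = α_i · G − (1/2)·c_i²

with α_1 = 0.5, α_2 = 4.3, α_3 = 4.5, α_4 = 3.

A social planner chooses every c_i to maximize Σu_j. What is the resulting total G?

49.2

Planner FOC: ∂(Σu_j)/∂c_i = (Σα_j) − c_i = 0, so c_i^SO = Σα_j = 12.3 for every i; G^SO = 49.2.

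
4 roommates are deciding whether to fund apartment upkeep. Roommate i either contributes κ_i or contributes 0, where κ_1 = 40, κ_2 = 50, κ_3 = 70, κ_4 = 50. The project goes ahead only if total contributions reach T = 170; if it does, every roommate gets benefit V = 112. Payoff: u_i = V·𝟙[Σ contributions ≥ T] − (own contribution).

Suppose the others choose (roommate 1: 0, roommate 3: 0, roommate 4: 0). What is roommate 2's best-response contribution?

Others' total = 0. Even contributing 50 gives 50 < 170: no benefit either way.
Best response: 0.

0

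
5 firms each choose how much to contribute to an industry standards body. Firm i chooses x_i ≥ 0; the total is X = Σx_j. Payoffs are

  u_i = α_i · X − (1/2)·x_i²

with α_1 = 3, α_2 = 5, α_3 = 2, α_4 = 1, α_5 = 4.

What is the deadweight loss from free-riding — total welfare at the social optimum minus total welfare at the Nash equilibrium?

Firm i's FOC: ∂u_i/∂x_i = α_i − x_i = 0, so x_i* = α_i.
NE contributions = (3, 5, 2, 1, 4); X = 15.
W^NE = (Σα)·X − ½Σα_i² = 15² − ½·55 = 197.5.
Planner sets x_i = Σα_j = 15 for every i, so X^SO = 5·15 = 75.
W^SO = (Σα)·X^SO − ½·5·(Σα)² = (5/2)·15² = 562.5.
Deadweight loss = W^SO − W^NE = 365.

365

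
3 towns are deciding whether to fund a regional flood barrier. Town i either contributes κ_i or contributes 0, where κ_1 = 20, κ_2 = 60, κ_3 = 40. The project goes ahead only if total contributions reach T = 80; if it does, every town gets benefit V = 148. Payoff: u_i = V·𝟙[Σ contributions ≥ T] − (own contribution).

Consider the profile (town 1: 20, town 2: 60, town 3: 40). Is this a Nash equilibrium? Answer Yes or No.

Total = 120 ≥ 80: provided.
Town 1 (pledges 20, payoff 128): dropping to 0 → total 100, payoff 148. Profitable deviation.

No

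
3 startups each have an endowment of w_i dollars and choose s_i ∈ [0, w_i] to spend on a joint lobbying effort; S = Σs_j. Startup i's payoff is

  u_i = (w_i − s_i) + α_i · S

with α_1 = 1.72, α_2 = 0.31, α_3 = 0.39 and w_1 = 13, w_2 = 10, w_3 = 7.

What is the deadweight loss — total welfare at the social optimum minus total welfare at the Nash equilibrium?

24.14

∂u_i/∂s_i = α_i − 1, so startup i contributes w_i if α_i > 1, else 0.
α_i > 1 for i ∈ {1}; NE contributions (13, 0, 0), S = 13.
W^NE = Σw_i − S^NE + (Σα_i)·S^NE = 30 + 1.42·13 = 48.46.
Planner: ∂(Σu_j)/∂s_i = Σα_j − 1 = 1.42 > 0, so everyone contributes w_i; S^SO = 30, W^SO = 30 + 1.42·30 = 72.6.
Deadweight loss = 24.14.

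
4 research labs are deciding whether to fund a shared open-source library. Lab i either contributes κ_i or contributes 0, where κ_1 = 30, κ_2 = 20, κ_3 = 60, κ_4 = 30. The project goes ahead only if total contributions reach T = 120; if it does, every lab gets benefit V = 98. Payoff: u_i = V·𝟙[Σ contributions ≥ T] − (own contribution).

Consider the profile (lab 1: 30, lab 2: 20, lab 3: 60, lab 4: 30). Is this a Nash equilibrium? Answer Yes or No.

Total = 140 ≥ 120: provided.
Lab 1 (pledges 30, payoff 68): dropping to 0 → total 110, payoff 0. No gain.
Lab 2 (pledges 20, payoff 78): dropping to 0 → total 120, payoff 98. Profitable deviation.

No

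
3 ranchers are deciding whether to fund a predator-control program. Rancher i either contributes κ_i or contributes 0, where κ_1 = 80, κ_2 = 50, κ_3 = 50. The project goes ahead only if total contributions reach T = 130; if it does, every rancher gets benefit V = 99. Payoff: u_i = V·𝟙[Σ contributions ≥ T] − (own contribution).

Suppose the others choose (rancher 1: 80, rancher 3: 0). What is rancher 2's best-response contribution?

Others' total = 80. Contributing 50 brings total to 130 ≥ 130: gain V − κ_2 = 49.
Best response: 50.

50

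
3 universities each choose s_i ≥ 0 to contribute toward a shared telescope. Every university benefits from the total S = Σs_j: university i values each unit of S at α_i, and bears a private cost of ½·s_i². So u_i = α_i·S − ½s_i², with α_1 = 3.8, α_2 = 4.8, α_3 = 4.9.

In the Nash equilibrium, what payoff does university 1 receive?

44.08

University i's FOC: ∂u_i/∂s_i = α_i − s_i = 0, so s_i* = α_i.
NE contributions = (3.8, 4.8, 4.9); S = 13.5.
u_1 = α_1·S − ½·(s_1)² = 3.8·13.5 − ½·3.8² = 44.08.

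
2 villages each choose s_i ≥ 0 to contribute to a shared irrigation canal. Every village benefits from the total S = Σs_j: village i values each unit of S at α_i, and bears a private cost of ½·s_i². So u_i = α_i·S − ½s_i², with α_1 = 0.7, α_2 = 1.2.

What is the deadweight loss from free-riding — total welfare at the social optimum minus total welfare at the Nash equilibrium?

0.965

Village i's FOC: ∂u_i/∂s_i = α_i − s_i = 0, so s_i* = α_i.
NE contributions = (0.7, 1.2); S = 1.9.
W^NE = (Σα)·S − ½Σα_i² = 1.9² − ½·1.93 = 2.645.
Planner sets s_i = Σα_j = 1.9 for every i, so S^SO = 2·1.9 = 3.8.
W^SO = (Σα)·S^SO − ½·2·(Σα)² = (2/2)·1.9² = 3.61.
Deadweight loss = W^SO − W^NE = 0.965.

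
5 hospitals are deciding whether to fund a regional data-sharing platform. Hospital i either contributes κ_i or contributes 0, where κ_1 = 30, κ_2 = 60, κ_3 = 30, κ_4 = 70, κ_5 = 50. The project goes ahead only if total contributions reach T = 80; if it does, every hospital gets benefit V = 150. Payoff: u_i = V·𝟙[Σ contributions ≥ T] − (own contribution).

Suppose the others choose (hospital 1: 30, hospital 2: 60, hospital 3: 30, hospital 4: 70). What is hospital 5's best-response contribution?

Others' total = 190 ≥ 80; contributing adds cost 50 for no extra benefit.
Best response: 0.

0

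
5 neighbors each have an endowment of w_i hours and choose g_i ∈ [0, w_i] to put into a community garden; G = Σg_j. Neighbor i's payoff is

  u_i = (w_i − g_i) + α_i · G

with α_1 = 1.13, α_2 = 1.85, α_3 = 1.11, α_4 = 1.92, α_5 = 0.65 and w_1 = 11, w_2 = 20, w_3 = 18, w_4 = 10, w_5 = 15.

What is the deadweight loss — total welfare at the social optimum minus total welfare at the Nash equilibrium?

∂u_i/∂g_i = α_i − 1, so neighbor i contributes w_i if α_i > 1, else 0.
α_i > 1 for i ∈ {1, 2, 3, 4}; NE contributions (11, 20, 18, 10, 0), G = 59.
W^NE = Σw_i − G^NE + (Σα_i)·G^NE = 74 + 5.66·59 = 407.94.
Planner: ∂(Σu_j)/∂g_i = Σα_j − 1 = 5.66 > 0, so everyone contributes w_i; G^SO = 74, W^SO = 74 + 5.66·74 = 492.84.
Deadweight loss = 84.9.

84.9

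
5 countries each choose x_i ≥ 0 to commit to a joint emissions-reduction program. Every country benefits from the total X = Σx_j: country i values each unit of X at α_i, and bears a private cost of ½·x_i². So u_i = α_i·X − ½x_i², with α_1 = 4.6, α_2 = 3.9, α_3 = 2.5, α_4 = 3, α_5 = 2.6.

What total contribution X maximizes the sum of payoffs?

Planner FOC: ∂(Σu_j)/∂x_i = (Σα_j) − x_i = 0, so x_i^SO = Σα_j = 16.6 for every i; X^SO = 83.

83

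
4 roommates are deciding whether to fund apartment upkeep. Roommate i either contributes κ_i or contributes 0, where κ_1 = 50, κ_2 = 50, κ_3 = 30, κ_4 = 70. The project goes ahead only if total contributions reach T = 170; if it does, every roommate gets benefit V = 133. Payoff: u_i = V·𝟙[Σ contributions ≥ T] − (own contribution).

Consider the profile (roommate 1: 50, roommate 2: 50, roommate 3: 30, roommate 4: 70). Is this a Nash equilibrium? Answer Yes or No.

Total = 200 ≥ 170: provided.
Roommate 1 (pledges 50, payoff 83): dropping to 0 → total 150, payoff 0. No gain.
Roommate 2 (pledges 50, payoff 83): dropping to 0 → total 150, payoff 0. No gain.
Roommate 3 (pledges 30, payoff 103): dropping to 0 → total 170, payoff 133. Profitable deviation.

No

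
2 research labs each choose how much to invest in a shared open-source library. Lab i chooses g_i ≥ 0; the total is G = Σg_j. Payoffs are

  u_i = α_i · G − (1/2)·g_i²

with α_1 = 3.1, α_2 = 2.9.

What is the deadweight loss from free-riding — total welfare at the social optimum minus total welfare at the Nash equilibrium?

Lab i's FOC: ∂u_i/∂g_i = α_i − g_i = 0, so g_i* = α_i.
NE contributions = (3.1, 2.9); G = 6.
W^NE = (Σα)·G − ½Σα_i² = 6² − ½·18.02 = 26.99.
Planner sets g_i = Σα_j = 6 for every i, so G^SO = 2·6 = 12.
W^SO = (Σα)·G^SO − ½·2·(Σα)² = (2/2)·6² = 36.
Deadweight loss = W^SO − W^NE = 9.01.

9.01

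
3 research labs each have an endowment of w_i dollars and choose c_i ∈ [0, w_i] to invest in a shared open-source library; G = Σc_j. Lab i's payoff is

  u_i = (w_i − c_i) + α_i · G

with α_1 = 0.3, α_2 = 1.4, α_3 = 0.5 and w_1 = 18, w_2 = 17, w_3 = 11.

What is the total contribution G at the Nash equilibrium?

17

∂u_i/∂c_i = α_i − 1, so lab i contributes w_i if α_i > 1, else 0.
α_i > 1 for i ∈ {2}; NE contributions (0, 17, 0), G = 17.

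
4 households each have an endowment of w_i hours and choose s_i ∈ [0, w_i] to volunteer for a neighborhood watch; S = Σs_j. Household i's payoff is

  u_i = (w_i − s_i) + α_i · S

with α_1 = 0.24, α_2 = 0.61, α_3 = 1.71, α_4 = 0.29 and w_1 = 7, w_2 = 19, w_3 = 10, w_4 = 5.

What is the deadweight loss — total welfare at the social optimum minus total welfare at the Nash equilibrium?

∂u_i/∂s_i = α_i − 1, so household i contributes w_i if α_i > 1, else 0.
α_i > 1 for i ∈ {3}; NE contributions (0, 0, 10, 0), S = 10.
W^NE = Σw_i − S^NE + (Σα_i)·S^NE = 41 + 1.85·10 = 59.5.
Planner: ∂(Σu_j)/∂s_i = Σα_j − 1 = 1.85 > 0, so everyone contributes w_i; S^SO = 41, W^SO = 41 + 1.85·41 = 116.85.
Deadweight loss = 57.35.

57.35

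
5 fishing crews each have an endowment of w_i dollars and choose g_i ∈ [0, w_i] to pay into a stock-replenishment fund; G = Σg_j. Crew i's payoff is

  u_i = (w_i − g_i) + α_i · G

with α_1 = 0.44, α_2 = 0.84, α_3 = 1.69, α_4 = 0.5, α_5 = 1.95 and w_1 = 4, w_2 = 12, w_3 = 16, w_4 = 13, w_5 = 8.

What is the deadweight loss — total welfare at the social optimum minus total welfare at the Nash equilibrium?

∂u_i/∂g_i = α_i − 1, so crew i contributes w_i if α_i > 1, else 0.
α_i > 1 for i ∈ {3, 5}; NE contributions (0, 0, 16, 0, 8), G = 24.
W^NE = Σw_i − G^NE + (Σα_i)·G^NE = 53 + 4.42·24 = 159.08.
Planner: ∂(Σu_j)/∂g_i = Σα_j − 1 = 4.42 > 0, so everyone contributes w_i; G^SO = 53, W^SO = 53 + 4.42·53 = 287.26.
Deadweight loss = 128.18.

128.18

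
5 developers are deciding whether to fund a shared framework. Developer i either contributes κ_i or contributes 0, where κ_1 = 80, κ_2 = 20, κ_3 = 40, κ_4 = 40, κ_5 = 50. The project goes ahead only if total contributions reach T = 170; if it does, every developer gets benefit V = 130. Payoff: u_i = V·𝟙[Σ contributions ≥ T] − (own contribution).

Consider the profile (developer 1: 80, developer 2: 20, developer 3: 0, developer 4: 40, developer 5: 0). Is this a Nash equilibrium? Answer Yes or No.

Total = 140 < 170: not provided.
Developer 1 (pledges 80, payoff -80): dropping to 0 → total 60, payoff 0. Profitable deviation.

No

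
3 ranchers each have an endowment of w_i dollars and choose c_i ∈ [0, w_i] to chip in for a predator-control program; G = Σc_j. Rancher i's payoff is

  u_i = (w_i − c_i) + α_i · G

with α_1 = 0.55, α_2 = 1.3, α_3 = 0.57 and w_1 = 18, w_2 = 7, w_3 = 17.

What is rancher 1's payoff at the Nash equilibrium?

∂u_i/∂c_i = α_i − 1, so rancher i contributes w_i if α_i > 1, else 0.
α_i > 1 for i ∈ {2}; NE contributions (0, 7, 0), G = 7.
u_1 = (18 − 0) + 0.55·7 = 21.85.

21.85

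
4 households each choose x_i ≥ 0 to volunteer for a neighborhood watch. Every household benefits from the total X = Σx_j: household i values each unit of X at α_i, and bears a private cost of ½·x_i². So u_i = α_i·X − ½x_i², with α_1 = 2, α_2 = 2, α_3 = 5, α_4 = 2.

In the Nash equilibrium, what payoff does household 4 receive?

20

Household i's FOC: ∂u_i/∂x_i = α_i − x_i = 0, so x_i* = α_i.
NE contributions = (2, 2, 5, 2); X = 11.
u_4 = α_4·X − ½·(x_4)² = 2·11 − ½·2² = 20.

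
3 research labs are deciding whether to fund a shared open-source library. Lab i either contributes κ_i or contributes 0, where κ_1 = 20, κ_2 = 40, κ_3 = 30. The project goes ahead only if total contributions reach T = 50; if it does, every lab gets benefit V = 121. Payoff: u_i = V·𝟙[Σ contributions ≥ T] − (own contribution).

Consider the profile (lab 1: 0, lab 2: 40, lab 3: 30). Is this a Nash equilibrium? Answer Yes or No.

Yes

Total = 70 ≥ 50: provided.
Lab 1 (pledges 0, payoff 121): pledging 20 → total 90, payoff 101. No gain.
Lab 2 (pledges 40, payoff 81): dropping to 0 → total 30, payoff 0. No gain.
Lab 3 (pledges 30, payoff 91): dropping to 0 → total 40, payoff 0. No gain.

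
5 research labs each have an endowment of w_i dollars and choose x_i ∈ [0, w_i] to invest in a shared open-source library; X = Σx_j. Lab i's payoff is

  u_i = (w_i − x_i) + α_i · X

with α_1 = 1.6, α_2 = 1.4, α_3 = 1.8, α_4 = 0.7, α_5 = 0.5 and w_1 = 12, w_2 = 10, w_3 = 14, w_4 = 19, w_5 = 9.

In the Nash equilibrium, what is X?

∂u_i/∂x_i = α_i − 1, so lab i contributes w_i if α_i > 1, else 0.
α_i > 1 for i ∈ {1, 2, 3}; NE contributions (12, 10, 14, 0, 0), X = 36.

36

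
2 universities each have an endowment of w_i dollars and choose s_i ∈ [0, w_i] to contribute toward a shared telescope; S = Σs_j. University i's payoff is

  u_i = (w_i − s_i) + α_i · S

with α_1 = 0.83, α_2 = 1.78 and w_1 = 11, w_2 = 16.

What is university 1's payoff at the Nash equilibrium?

24.28

∂u_i/∂s_i = α_i − 1, so university i contributes w_i if α_i > 1, else 0.
α_i > 1 for i ∈ {2}; NE contributions (0, 16), S = 16.
u_1 = (11 − 0) + 0.83·16 = 24.28.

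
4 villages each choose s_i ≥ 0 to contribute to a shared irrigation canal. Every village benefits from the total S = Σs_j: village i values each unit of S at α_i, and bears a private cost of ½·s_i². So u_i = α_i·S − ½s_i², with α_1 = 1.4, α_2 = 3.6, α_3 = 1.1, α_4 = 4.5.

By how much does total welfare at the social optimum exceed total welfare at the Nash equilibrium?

Village i's FOC: ∂u_i/∂s_i = α_i − s_i = 0, so s_i* = α_i.
NE contributions = (1.4, 3.6, 1.1, 4.5); S = 10.6.
W^NE = (Σα)·S − ½Σα_i² = 10.6² − ½·36.38 = 94.17.
Planner sets s_i = Σα_j = 10.6 for every i, so S^SO = 4·10.6 = 42.4.
W^SO = (Σα)·S^SO − ½·4·(Σα)² = (4/2)·10.6² = 224.72.
Deadweight loss = W^SO − W^NE = 130.55.

130.55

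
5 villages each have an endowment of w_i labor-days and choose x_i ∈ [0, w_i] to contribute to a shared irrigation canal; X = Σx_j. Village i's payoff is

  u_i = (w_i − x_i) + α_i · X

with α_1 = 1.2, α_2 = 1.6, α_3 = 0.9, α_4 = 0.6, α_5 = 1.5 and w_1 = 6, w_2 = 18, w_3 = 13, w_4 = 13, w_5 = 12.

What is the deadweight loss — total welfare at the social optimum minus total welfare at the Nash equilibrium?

∂u_i/∂x_i = α_i − 1, so village i contributes w_i if α_i > 1, else 0.
α_i > 1 for i ∈ {1, 2, 5}; NE contributions (6, 18, 0, 0, 12), X = 36.
W^NE = Σw_i − X^NE + (Σα_i)·X^NE = 62 + 4.8·36 = 234.8.
Planner: ∂(Σu_j)/∂x_i = Σα_j − 1 = 4.8 > 0, so everyone contributes w_i; X^SO = 62, W^SO = 62 + 4.8·62 = 359.6.
Deadweight loss = 124.8.

124.8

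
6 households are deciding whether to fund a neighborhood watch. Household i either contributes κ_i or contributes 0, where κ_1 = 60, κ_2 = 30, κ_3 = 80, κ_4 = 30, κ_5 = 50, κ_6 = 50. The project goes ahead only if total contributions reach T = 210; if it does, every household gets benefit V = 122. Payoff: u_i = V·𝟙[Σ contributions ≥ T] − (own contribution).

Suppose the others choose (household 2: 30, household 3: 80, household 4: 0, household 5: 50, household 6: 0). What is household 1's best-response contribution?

Others' total = 160. Contributing 60 brings total to 220 ≥ 210: gain V − κ_1 = 62.
Best response: 60.

60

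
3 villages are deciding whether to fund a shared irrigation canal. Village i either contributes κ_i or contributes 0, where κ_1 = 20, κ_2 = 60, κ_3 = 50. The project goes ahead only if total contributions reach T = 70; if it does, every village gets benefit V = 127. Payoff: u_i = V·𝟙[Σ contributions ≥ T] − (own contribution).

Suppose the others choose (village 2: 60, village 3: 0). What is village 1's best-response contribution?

20

Others' total = 60. Contributing 20 brings total to 80 ≥ 70: gain V − κ_1 = 107.
Best response: 20.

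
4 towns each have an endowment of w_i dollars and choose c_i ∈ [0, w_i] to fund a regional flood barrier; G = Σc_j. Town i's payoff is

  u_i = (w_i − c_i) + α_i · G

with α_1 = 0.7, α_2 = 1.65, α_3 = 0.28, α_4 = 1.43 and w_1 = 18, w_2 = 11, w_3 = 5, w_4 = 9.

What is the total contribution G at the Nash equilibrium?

20

∂u_i/∂c_i = α_i − 1, so town i contributes w_i if α_i > 1, else 0.
α_i > 1 for i ∈ {2, 4}; NE contributions (0, 11, 0, 9), G = 20.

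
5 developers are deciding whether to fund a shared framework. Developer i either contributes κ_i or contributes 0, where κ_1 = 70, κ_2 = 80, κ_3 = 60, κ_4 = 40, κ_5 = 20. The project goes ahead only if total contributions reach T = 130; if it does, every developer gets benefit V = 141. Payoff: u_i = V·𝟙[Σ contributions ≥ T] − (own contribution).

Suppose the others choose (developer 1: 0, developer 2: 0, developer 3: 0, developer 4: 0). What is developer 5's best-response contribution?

Others' total = 0. Even contributing 20 gives 20 < 130: no benefit either way.
Best response: 0.

0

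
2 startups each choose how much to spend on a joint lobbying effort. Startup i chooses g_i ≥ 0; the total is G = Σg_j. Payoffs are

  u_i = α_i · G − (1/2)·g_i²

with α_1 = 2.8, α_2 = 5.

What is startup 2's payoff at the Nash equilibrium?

Startup i's FOC: ∂u_i/∂g_i = α_i − g_i = 0, so g_i* = α_i.
NE contributions = (2.8, 5); G = 7.8.
u_2 = α_2·G − ½·(g_2)² = 5·7.8 − ½·5² = 26.5.

26.5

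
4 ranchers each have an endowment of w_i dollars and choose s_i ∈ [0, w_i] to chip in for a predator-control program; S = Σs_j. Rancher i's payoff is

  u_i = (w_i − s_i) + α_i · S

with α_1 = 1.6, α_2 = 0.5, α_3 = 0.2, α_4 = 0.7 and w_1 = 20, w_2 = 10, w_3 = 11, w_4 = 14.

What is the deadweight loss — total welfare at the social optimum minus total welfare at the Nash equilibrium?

∂u_i/∂s_i = α_i − 1, so rancher i contributes w_i if α_i > 1, else 0.
α_i > 1 for i ∈ {1}; NE contributions (20, 0, 0, 0), S = 20.
W^NE = Σw_i − S^NE + (Σα_i)·S^NE = 55 + 2·20 = 95.
Planner: ∂(Σu_j)/∂s_i = Σα_j − 1 = 2 > 0, so everyone contributes w_i; S^SO = 55, W^SO = 55 + 2·55 = 165.
Deadweight loss = 70.

70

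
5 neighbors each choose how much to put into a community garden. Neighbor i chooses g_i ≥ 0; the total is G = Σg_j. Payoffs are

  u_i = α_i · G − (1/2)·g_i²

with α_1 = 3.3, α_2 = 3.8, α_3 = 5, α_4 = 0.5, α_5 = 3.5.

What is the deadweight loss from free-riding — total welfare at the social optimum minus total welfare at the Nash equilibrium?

Neighbor i's FOC: ∂u_i/∂g_i = α_i − g_i = 0, so g_i* = α_i.
NE contributions = (3.3, 3.8, 5, 0.5, 3.5); G = 16.1.
W^NE = (Σα)·G − ½Σα_i² = 16.1² − ½·62.83 = 227.795.
Planner sets g_i = Σα_j = 16.1 for every i, so G^SO = 5·16.1 = 80.5.
W^SO = (Σα)·G^SO − ½·5·(Σα)² = (5/2)·16.1² = 648.025.
Deadweight loss = W^SO − W^NE = 420.23.

420.23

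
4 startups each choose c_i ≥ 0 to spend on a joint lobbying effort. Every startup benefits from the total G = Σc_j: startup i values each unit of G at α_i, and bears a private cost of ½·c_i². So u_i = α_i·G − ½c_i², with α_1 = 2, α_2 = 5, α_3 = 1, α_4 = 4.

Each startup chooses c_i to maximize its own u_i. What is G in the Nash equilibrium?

Startup i's FOC: ∂u_i/∂c_i = α_i − c_i = 0, so c_i* = α_i.
NE contributions = (2, 5, 1, 4); G = 12.

12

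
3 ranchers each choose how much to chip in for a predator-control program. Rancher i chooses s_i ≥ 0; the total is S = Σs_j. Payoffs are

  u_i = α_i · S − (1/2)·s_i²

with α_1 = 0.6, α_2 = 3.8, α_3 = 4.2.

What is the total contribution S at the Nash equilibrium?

8.6

Rancher i's FOC: ∂u_i/∂s_i = α_i − s_i = 0, so s_i* = α_i.
NE contributions = (0.6, 3.8, 4.2); S = 8.6.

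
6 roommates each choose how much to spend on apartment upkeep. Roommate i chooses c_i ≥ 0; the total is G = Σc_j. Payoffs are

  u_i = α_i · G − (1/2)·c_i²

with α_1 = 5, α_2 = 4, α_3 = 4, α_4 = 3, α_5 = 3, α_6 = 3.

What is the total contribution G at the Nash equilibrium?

22

Roommate i's FOC: ∂u_i/∂c_i = α_i − c_i = 0, so c_i* = α_i.
NE contributions = (5, 4, 4, 3, 3, 3); G = 22.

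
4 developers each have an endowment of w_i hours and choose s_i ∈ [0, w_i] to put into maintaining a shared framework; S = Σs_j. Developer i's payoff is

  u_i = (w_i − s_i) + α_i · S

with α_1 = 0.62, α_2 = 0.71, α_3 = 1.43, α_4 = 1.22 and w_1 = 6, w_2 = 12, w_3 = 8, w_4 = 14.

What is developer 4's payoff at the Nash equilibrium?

26.84

∂u_i/∂s_i = α_i − 1, so developer i contributes w_i if α_i > 1, else 0.
α_i > 1 for i ∈ {3, 4}; NE contributions (0, 0, 8, 14), S = 22.
u_4 = (14 − 14) + 1.22·22 = 26.84.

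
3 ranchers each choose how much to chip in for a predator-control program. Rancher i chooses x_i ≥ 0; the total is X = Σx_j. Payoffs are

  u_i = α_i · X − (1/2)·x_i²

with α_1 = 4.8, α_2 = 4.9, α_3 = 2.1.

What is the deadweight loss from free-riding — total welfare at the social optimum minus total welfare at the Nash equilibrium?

Rancher i's FOC: ∂u_i/∂x_i = α_i − x_i = 0, so x_i* = α_i.
NE contributions = (4.8, 4.9, 2.1); X = 11.8.
W^NE = (Σα)·X − ½Σα_i² = 11.8² − ½·51.46 = 113.51.
Planner sets x_i = Σα_j = 11.8 for every i, so X^SO = 3·11.8 = 35.4.
W^SO = (Σα)·X^SO − ½·3·(Σα)² = (3/2)·11.8² = 208.86.
Deadweight loss = W^SO − W^NE = 95.35.

95.35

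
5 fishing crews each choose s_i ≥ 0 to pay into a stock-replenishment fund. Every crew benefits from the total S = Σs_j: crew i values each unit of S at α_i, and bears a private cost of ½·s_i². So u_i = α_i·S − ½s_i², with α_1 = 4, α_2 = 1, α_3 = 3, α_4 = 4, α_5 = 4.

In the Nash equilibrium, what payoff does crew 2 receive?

Crew i's FOC: ∂u_i/∂s_i = α_i − s_i = 0, so s_i* = α_i.
NE contributions = (4, 1, 3, 4, 4); S = 16.
u_2 = α_2·S − ½·(s_2)² = 1·16 − ½·1² = 15.5.

15.5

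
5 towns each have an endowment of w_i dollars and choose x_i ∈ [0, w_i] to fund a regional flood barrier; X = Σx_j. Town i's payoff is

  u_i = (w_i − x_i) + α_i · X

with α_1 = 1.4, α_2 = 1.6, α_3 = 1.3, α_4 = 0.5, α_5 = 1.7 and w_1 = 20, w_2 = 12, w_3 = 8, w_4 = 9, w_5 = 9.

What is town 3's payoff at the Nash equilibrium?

∂u_i/∂x_i = α_i − 1, so town i contributes w_i if α_i > 1, else 0.
α_i > 1 for i ∈ {1, 2, 3, 5}; NE contributions (20, 12, 8, 0, 9), X = 49.
u_3 = (8 − 8) + 1.3·49 = 63.7.

63.7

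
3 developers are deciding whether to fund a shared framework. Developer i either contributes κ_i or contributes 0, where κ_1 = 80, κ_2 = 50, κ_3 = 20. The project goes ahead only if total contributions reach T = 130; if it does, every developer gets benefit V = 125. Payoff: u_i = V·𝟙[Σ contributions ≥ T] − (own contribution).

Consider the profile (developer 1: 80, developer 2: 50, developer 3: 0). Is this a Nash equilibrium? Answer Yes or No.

Total = 130 ≥ 130: provided.
Developer 1 (pledges 80, payoff 45): dropping to 0 → total 50, payoff 0. No gain.
Developer 2 (pledges 50, payoff 75): dropping to 0 → total 80, payoff 0. No gain.
Developer 3 (pledges 0, payoff 125): pledging 20 → total 150, payoff 105. No gain.

Yes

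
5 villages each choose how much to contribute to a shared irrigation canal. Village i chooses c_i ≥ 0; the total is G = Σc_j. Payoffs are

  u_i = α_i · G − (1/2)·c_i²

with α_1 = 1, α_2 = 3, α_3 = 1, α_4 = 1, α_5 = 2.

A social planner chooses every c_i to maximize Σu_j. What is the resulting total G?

40

Planner FOC: ∂(Σu_j)/∂c_i = (Σα_j) − c_i = 0, so c_i^SO = Σα_j = 8 for every i; G^SO = 40.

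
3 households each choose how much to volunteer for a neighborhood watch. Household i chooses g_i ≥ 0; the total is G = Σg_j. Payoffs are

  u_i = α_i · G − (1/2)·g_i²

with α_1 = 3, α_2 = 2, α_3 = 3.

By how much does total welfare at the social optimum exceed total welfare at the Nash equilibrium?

Household i's FOC: ∂u_i/∂g_i = α_i − g_i = 0, so g_i* = α_i.
NE contributions = (3, 2, 3); G = 8.
W^NE = (Σα)·G − ½Σα_i² = 8² − ½·22 = 53.
Planner sets g_i = Σα_j = 8 for every i, so G^SO = 3·8 = 24.
W^SO = (Σα)·G^SO − ½·3·(Σα)² = (3/2)·8² = 96.
Deadweight loss = W^SO − W^NE = 43.

43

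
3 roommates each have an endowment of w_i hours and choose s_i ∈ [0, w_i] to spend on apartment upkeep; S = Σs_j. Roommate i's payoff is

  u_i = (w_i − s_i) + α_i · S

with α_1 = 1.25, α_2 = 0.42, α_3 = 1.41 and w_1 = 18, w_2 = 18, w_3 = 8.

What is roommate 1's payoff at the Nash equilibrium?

32.5

∂u_i/∂s_i = α_i − 1, so roommate i contributes w_i if α_i > 1, else 0.
α_i > 1 for i ∈ {1, 3}; NE contributions (18, 0, 8), S = 26.
u_1 = (18 − 18) + 1.25·26 = 32.5.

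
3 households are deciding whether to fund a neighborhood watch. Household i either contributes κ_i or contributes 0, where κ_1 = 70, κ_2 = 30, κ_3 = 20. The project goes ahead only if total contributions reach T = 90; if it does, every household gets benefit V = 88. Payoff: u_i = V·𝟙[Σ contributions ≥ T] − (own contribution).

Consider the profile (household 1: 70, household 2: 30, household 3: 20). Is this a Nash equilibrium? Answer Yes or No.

Total = 120 ≥ 90: provided.
Household 1 (pledges 70, payoff 18): dropping to 0 → total 50, payoff 0. No gain.
Household 2 (pledges 30, payoff 58): dropping to 0 → total 90, payoff 88. Profitable deviation.

No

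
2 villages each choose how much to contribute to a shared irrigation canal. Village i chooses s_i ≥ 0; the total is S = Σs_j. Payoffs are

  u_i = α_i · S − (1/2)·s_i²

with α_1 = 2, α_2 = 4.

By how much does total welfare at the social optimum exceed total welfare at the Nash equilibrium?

10

Village i's FOC: ∂u_i/∂s_i = α_i − s_i = 0, so s_i* = α_i.
NE contributions = (2, 4); S = 6.
W^NE = (Σα)·S − ½Σα_i² = 6² − ½·20 = 26.
Planner sets s_i = Σα_j = 6 for every i, so S^SO = 2·6 = 12.
W^SO = (Σα)·S^SO − ½·2·(Σα)² = (2/2)·6² = 36.
Deadweight loss = W^SO − W^NE = 10.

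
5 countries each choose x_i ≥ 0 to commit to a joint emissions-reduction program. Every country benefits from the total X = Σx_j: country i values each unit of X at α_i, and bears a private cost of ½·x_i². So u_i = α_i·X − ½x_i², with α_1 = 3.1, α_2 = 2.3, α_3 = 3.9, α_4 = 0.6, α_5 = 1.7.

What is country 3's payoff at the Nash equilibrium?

Country i's FOC: ∂u_i/∂x_i = α_i − x_i = 0, so x_i* = α_i.
NE contributions = (3.1, 2.3, 3.9, 0.6, 1.7); X = 11.6.
u_3 = α_3·X − ½·(x_3)² = 3.9·11.6 − ½·3.9² = 37.635.

37.635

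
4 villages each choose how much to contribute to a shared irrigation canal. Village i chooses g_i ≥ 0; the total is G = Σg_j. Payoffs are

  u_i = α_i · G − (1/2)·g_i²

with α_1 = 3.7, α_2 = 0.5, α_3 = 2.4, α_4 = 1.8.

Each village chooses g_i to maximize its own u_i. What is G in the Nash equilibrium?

8.4

Village i's FOC: ∂u_i/∂g_i = α_i − g_i = 0, so g_i* = α_i.
NE contributions = (3.7, 0.5, 2.4, 1.8); G = 8.4.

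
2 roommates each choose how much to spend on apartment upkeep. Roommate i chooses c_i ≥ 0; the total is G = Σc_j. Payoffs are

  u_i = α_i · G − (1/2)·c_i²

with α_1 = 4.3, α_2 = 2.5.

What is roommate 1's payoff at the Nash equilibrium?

19.995

Roommate i's FOC: ∂u_i/∂c_i = α_i − c_i = 0, so c_i* = α_i.
NE contributions = (4.3, 2.5); G = 6.8.
u_1 = α_1·G − ½·(c_1)² = 4.3·6.8 − ½·4.3² = 19.995.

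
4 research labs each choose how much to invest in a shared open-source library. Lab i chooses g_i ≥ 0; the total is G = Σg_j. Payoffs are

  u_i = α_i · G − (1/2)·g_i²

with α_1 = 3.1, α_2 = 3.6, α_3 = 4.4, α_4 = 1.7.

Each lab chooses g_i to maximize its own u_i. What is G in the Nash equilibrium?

12.8

Lab i's FOC: ∂u_i/∂g_i = α_i − g_i = 0, so g_i* = α_i.
NE contributions = (3.1, 3.6, 4.4, 1.7); G = 12.8.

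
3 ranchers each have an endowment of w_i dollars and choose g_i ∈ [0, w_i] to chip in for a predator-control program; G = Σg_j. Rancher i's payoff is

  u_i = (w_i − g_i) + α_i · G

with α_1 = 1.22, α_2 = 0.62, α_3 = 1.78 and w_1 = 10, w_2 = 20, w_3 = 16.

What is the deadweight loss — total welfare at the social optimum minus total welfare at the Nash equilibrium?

∂u_i/∂g_i = α_i − 1, so rancher i contributes w_i if α_i > 1, else 0.
α_i > 1 for i ∈ {1, 3}; NE contributions (10, 0, 16), G = 26.
W^NE = Σw_i − G^NE + (Σα_i)·G^NE = 46 + 2.62·26 = 114.12.
Planner: ∂(Σu_j)/∂g_i = Σα_j − 1 = 2.62 > 0, so everyone contributes w_i; G^SO = 46, W^SO = 46 + 2.62·46 = 166.52.
Deadweight loss = 52.4.

52.4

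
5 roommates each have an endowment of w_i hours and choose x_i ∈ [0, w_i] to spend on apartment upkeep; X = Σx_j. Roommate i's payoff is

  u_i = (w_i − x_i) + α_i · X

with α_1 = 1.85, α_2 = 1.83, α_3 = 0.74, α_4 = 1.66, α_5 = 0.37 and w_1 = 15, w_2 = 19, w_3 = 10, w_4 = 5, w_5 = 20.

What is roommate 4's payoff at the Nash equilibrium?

64.74

∂u_i/∂x_i = α_i − 1, so roommate i contributes w_i if α_i > 1, else 0.
α_i > 1 for i ∈ {1, 2, 4}; NE contributions (15, 19, 0, 5, 0), X = 39.
u_4 = (5 − 5) + 1.66·39 = 64.74.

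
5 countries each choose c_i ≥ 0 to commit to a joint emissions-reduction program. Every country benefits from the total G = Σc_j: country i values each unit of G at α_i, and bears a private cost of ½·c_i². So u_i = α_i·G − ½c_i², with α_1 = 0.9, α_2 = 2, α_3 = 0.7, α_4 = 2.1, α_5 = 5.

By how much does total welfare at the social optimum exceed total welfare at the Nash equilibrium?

189.09

Country i's FOC: ∂u_i/∂c_i = α_i − c_i = 0, so c_i* = α_i.
NE contributions = (0.9, 2, 0.7, 2.1, 5); G = 10.7.
W^NE = (Σα)·G − ½Σα_i² = 10.7² − ½·34.71 = 97.135.
Planner sets c_i = Σα_j = 10.7 for every i, so G^SO = 5·10.7 = 53.5.
W^SO = (Σα)·G^SO − ½·5·(Σα)² = (5/2)·10.7² = 286.225.
Deadweight loss = W^SO − W^NE = 189.09.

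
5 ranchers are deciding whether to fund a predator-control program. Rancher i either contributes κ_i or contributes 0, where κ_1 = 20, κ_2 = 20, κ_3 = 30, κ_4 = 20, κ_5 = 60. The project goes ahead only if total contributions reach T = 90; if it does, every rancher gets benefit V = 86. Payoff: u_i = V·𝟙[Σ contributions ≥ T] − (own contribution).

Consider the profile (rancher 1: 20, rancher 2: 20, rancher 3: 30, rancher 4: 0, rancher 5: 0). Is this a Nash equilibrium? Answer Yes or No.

Total = 70 < 90: not provided.
Rancher 1 (pledges 20, payoff -20): dropping to 0 → total 50, payoff 0. Profitable deviation.

No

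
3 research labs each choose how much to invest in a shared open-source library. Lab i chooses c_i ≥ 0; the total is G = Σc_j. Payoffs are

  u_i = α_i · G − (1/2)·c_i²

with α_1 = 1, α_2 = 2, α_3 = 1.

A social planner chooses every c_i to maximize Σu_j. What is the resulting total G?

12

Planner FOC: ∂(Σu_j)/∂c_i = (Σα_j) − c_i = 0, so c_i^SO = Σα_j = 4 for every i; G^SO = 12.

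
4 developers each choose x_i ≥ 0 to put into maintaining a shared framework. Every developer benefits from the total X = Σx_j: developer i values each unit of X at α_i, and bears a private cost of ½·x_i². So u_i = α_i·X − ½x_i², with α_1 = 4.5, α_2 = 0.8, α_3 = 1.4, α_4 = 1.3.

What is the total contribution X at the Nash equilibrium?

8

Developer i's FOC: ∂u_i/∂x_i = α_i − x_i = 0, so x_i* = α_i.
NE contributions = (4.5, 0.8, 1.4, 1.3); X = 8.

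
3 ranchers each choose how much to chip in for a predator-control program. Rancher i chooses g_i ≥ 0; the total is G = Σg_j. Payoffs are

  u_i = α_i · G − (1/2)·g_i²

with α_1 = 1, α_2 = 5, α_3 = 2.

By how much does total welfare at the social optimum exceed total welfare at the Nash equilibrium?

47

Rancher i's FOC: ∂u_i/∂g_i = α_i − g_i = 0, so g_i* = α_i.
NE contributions = (1, 5, 2); G = 8.
W^NE = (Σα)·G − ½Σα_i² = 8² − ½·30 = 49.
Planner sets g_i = Σα_j = 8 for every i, so G^SO = 3·8 = 24.
W^SO = (Σα)·G^SO − ½·3·(Σα)² = (3/2)·8² = 96.
Deadweight loss = W^SO − W^NE = 47.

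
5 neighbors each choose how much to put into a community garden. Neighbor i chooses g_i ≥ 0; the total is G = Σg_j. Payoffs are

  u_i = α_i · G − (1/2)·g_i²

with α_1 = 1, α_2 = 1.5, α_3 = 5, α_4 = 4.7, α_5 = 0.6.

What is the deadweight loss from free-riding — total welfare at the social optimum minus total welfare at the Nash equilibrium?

271.11

Neighbor i's FOC: ∂u_i/∂g_i = α_i − g_i = 0, so g_i* = α_i.
NE contributions = (1, 1.5, 5, 4.7, 0.6); G = 12.8.
W^NE = (Σα)·G − ½Σα_i² = 12.8² − ½·50.7 = 138.49.
Planner sets g_i = Σα_j = 12.8 for every i, so G^SO = 5·12.8 = 64.
W^SO = (Σα)·G^SO − ½·5·(Σα)² = (5/2)·12.8² = 409.6.
Deadweight loss = W^SO − W^NE = 271.11.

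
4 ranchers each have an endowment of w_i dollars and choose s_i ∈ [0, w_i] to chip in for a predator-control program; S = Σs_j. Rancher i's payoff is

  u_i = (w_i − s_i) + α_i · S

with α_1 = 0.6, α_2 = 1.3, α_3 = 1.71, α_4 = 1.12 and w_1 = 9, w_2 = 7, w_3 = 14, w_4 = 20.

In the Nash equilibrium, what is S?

41

∂u_i/∂s_i = α_i − 1, so rancher i contributes w_i if α_i > 1, else 0.
α_i > 1 for i ∈ {2, 3, 4}; NE contributions (0, 7, 14, 20), S = 41.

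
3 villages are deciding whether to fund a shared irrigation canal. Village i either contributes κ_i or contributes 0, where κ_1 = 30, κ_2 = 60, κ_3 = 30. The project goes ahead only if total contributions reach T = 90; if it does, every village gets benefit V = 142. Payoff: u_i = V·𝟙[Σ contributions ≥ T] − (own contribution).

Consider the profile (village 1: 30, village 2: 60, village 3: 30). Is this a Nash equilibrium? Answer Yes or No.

Total = 120 ≥ 90: provided.
Village 1 (pledges 30, payoff 112): dropping to 0 → total 90, payoff 142. Profitable deviation.

No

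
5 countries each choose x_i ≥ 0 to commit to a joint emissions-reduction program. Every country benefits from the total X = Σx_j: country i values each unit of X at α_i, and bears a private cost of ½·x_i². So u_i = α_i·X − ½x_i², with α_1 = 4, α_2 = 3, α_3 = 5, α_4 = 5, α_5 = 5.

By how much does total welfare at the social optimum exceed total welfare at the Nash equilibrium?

Country i's FOC: ∂u_i/∂x_i = α_i − x_i = 0, so x_i* = α_i.
NE contributions = (4, 3, 5, 5, 5); X = 22.
W^NE = (Σα)·X − ½Σα_i² = 22² − ½·100 = 434.
Planner sets x_i = Σα_j = 22 for every i, so X^SO = 5·22 = 110.
W^SO = (Σα)·X^SO − ½·5·(Σα)² = (5/2)·22² = 1210.
Deadweight loss = W^SO − W^NE = 776.

776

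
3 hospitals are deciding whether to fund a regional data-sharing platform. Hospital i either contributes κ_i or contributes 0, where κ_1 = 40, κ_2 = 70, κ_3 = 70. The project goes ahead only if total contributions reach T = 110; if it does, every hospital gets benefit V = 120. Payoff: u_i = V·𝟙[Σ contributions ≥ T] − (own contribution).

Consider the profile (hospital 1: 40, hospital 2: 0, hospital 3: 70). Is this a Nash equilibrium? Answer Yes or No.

Yes

Total = 110 ≥ 110: provided.
Hospital 1 (pledges 40, payoff 80): dropping to 0 → total 70, payoff 0. No gain.
Hospital 2 (pledges 0, payoff 120): pledging 70 → total 180, payoff 50. No gain.
Hospital 3 (pledges 70, payoff 50): dropping to 0 → total 40, payoff 0. No gain.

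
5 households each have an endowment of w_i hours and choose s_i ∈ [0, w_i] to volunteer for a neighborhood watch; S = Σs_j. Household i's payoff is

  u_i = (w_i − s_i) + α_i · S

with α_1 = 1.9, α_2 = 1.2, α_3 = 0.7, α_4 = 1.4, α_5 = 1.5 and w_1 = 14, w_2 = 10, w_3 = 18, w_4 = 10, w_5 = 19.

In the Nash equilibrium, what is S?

53

∂u_i/∂s_i = α_i − 1, so household i contributes w_i if α_i > 1, else 0.
α_i > 1 for i ∈ {1, 2, 4, 5}; NE contributions (14, 10, 0, 10, 19), S = 53.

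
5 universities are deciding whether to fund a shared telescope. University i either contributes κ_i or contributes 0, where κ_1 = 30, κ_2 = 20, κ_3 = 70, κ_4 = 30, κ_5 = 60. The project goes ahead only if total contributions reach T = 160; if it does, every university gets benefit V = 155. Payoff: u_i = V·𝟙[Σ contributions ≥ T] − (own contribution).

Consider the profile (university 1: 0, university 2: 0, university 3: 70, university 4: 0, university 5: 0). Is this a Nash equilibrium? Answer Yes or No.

No

Total = 70 < 160: not provided.
University 1 (pledges 0, payoff 0): pledging 30 → total 100, payoff -30. No gain.
University 2 (pledges 0, payoff 0): pledging 20 → total 90, payoff -20. No gain.
University 3 (pledges 70, payoff -70): dropping to 0 → total 0, payoff 0. Profitable deviation.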